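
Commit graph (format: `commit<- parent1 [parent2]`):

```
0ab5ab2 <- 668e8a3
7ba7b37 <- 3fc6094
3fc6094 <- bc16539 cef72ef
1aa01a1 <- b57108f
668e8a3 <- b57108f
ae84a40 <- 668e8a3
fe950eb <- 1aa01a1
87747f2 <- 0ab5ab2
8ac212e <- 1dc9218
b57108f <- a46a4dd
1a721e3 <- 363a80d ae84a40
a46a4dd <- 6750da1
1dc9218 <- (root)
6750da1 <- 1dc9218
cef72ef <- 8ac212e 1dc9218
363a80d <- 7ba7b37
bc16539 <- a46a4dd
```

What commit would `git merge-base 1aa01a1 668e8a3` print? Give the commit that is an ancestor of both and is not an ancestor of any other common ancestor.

b57108f

Ancestors of 1aa01a1: {1aa01a1, 1dc9218, 6750da1, a46a4dd, b57108f}.
Ancestors of 668e8a3: {1dc9218, 668e8a3, 6750da1, a46a4dd, b57108f}.
Common ancestors: {1dc9218, 6750da1, a46a4dd, b57108f}.
Among these, b57108f is not an ancestor of any other common ancestor — it is the merge base.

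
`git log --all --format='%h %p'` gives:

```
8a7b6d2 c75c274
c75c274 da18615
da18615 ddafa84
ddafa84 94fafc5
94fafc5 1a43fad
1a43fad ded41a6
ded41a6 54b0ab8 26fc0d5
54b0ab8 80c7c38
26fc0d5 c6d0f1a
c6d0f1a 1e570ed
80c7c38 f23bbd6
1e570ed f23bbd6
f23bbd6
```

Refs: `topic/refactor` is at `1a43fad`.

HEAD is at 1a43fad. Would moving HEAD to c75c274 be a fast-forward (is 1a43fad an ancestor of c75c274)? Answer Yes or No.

Yes

A fast-forward from 1a43fad to c75c274 is possible iff 1a43fad is an ancestor of c75c274.
Ancestors of c75c274: {1a43fad, 1e570ed, 26fc0d5, 54b0ab8, 80c7c38, 94fafc5, c6d0f1a, c75c274, da18615, ddafa84, ded41a6, f23bbd6}.
1a43fad is among them, so fast-forward is possible.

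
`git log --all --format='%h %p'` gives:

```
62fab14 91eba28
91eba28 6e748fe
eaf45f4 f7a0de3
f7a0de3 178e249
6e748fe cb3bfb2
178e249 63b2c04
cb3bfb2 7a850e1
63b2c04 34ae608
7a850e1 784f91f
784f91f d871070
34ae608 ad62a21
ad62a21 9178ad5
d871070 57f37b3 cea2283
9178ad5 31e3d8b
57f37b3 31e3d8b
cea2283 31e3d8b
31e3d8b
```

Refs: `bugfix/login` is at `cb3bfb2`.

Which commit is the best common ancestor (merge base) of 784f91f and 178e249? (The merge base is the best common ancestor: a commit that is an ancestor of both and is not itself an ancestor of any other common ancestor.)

31e3d8b

Ancestors of 784f91f: {31e3d8b, 57f37b3, 784f91f, cea2283, d871070}.
Ancestors of 178e249: {178e249, 31e3d8b, 34ae608, 63b2c04, 9178ad5, ad62a21}.
Common ancestors: {31e3d8b}.
The only common ancestor is 31e3d8b, so it is the merge base.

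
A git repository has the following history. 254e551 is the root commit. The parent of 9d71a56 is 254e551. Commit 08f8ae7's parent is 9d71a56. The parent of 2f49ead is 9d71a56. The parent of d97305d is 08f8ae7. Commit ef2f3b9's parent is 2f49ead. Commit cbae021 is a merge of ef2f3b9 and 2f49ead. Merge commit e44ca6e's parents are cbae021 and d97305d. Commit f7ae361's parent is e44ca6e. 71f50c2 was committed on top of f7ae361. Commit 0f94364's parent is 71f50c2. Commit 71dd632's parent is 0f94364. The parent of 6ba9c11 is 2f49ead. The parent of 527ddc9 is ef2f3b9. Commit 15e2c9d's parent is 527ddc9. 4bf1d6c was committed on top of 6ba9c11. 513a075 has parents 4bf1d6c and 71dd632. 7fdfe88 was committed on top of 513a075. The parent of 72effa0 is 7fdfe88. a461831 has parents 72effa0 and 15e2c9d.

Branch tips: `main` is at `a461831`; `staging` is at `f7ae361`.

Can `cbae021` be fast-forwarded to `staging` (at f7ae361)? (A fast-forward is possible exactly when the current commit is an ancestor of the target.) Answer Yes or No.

Yes

A fast-forward from cbae021 to f7ae361 is possible iff cbae021 is an ancestor of f7ae361.
Ancestors of f7ae361: {08f8ae7, 254e551, 2f49ead, 9d71a56, cbae021, d97305d, e44ca6e, ef2f3b9, f7ae361}.
cbae021 is among them, so fast-forward is possible.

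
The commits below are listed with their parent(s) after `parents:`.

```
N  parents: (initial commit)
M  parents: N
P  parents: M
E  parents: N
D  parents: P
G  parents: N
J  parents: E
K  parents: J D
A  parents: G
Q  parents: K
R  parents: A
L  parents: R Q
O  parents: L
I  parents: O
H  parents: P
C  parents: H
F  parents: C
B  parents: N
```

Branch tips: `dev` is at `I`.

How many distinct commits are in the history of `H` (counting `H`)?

Walking parent pointers from H: reachable set = {H, M, N, P}.
That is 4 commits.

4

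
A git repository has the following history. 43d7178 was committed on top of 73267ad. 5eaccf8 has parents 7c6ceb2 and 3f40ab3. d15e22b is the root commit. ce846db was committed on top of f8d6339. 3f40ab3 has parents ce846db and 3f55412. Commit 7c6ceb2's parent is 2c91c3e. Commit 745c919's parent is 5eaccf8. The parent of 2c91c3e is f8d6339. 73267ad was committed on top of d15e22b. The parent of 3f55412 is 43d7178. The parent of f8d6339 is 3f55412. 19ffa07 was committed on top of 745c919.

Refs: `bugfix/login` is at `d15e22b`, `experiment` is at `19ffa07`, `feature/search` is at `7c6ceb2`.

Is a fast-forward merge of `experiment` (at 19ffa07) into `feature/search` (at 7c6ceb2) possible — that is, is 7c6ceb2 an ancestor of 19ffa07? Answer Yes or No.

A fast-forward from 7c6ceb2 to 19ffa07 is possible iff 7c6ceb2 is an ancestor of 19ffa07.
Ancestors of 19ffa07: {19ffa07, 2c91c3e, 3f40ab3, 3f55412, 43d7178, 5eaccf8, 73267ad, 745c919, 7c6ceb2, ce846db, d15e22b, f8d6339}.
7c6ceb2 is among them, so fast-forward is possible.

Yes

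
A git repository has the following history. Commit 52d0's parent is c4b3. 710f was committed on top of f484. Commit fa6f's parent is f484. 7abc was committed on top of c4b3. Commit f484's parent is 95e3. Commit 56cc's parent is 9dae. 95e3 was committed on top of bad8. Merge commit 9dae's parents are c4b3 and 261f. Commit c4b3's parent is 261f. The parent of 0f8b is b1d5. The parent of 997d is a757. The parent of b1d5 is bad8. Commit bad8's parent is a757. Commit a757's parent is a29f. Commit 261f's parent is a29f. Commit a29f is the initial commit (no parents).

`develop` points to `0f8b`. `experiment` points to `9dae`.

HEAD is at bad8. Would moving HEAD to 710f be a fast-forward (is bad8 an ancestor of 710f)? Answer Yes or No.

A fast-forward from bad8 to 710f is possible iff bad8 is an ancestor of 710f.
Ancestors of 710f: {710f, 95e3, a29f, a757, bad8, f484}.
bad8 is among them, so fast-forward is possible.

Yes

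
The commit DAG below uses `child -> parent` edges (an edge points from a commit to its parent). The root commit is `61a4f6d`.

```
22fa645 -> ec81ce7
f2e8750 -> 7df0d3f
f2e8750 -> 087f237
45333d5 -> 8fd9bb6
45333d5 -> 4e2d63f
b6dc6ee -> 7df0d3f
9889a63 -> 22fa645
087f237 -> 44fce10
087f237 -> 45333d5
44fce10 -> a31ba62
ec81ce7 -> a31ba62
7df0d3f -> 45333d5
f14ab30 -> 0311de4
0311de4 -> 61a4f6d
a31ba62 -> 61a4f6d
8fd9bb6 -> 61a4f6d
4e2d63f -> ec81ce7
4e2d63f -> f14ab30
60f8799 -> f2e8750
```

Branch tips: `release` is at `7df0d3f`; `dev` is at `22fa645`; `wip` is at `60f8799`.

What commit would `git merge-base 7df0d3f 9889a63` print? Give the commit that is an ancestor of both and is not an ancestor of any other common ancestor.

ec81ce7

Ancestors of 7df0d3f: {0311de4, 45333d5, 4e2d63f, 61a4f6d, 7df0d3f, 8fd9bb6, a31ba62, ec81ce7, f14ab30}.
Ancestors of 9889a63: {22fa645, 61a4f6d, 9889a63, a31ba62, ec81ce7}.
Common ancestors: {61a4f6d, a31ba62, ec81ce7}.
Among these, ec81ce7 is not an ancestor of any other common ancestor — it is the merge base.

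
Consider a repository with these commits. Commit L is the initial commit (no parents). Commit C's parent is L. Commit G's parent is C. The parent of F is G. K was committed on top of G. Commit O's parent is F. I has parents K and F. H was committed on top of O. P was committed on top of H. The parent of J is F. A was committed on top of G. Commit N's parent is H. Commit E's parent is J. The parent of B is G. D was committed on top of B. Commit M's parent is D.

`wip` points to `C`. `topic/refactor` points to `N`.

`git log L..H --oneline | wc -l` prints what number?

5

Reachable from H: {C, F, G, H, L, O}.
Reachable from L: {L}.
In H's history but not L's: {C, F, G, H, O} — 5 commits.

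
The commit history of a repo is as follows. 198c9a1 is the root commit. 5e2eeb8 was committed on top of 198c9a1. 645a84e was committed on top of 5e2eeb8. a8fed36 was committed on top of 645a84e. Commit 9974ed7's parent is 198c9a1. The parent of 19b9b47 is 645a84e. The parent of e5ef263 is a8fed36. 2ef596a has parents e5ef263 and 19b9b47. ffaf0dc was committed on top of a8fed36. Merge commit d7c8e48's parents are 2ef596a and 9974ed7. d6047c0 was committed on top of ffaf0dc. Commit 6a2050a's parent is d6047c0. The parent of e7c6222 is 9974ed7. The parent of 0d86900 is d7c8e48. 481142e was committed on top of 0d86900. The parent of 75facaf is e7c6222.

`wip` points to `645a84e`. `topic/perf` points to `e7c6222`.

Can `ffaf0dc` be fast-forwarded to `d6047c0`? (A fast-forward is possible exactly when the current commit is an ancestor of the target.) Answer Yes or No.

A fast-forward from ffaf0dc to d6047c0 is possible iff ffaf0dc is an ancestor of d6047c0.
Ancestors of d6047c0: {198c9a1, 5e2eeb8, 645a84e, a8fed36, d6047c0, ffaf0dc}.
ffaf0dc is among them, so fast-forward is possible.

Yes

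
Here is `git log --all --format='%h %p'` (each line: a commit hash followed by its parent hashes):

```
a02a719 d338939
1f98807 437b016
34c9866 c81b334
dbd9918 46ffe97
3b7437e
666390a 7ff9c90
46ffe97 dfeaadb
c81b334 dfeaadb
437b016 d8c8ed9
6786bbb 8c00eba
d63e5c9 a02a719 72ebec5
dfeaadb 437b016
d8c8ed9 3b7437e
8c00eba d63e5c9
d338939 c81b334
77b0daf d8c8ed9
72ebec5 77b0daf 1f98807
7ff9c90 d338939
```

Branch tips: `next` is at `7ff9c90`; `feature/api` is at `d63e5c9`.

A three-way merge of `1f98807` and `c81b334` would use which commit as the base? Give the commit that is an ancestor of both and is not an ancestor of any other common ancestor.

Ancestors of 1f98807: {1f98807, 3b7437e, 437b016, d8c8ed9}.
Ancestors of c81b334: {3b7437e, 437b016, c81b334, d8c8ed9, dfeaadb}.
Common ancestors: {3b7437e, 437b016, d8c8ed9}.
Among these, 437b016 is not an ancestor of any other common ancestor — it is the merge base.

437b016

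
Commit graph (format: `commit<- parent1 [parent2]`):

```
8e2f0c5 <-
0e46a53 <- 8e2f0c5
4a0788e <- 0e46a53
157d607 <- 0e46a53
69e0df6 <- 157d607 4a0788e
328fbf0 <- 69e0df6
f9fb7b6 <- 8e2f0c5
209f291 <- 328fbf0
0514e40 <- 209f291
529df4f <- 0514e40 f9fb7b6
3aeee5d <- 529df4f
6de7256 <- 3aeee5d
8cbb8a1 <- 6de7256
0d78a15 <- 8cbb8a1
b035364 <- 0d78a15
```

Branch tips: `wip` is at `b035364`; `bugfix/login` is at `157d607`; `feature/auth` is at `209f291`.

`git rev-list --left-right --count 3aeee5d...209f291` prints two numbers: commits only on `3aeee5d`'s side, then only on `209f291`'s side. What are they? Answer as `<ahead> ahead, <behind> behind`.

Reachable from 3aeee5d: {0514e40, 0e46a53, 157d607, 209f291, 328fbf0, 3aeee5d, 4a0788e, 529df4f, 69e0df6, 8e2f0c5, f9fb7b6}.
Reachable from 209f291: {0e46a53, 157d607, 209f291, 328fbf0, 4a0788e, 69e0df6, 8e2f0c5}.
Only in 3aeee5d's history (ahead): {0514e40, 3aeee5d, 529df4f, f9fb7b6} — 4.
Only in 209f291's history (behind): {} — 0.

4 ahead, 0 behind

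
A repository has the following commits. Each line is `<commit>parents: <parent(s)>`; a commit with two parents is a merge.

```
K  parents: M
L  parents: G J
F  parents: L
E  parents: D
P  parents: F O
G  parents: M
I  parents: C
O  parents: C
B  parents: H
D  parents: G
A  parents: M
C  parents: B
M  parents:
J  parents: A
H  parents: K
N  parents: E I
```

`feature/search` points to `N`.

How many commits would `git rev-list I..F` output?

Reachable from F: {A, F, G, J, L, M}.
Reachable from I: {B, C, H, I, K, M}.
In F's history but not I's: {A, F, G, J, L} — 5 commits.

5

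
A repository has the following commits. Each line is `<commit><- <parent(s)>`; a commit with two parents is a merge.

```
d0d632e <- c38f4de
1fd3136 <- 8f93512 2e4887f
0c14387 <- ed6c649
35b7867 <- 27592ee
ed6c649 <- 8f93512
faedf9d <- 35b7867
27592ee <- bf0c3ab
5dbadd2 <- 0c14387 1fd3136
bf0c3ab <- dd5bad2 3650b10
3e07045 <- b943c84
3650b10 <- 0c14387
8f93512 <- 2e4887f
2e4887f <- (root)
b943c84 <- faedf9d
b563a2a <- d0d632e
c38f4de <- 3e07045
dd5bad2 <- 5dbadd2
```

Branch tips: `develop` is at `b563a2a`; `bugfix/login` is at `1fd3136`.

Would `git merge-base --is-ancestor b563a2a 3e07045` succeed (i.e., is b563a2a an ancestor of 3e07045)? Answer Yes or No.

Ancestors of 3e07045: {0c14387, 1fd3136, 27592ee, 2e4887f, 35b7867, 3650b10, 3e07045, 5dbadd2, 8f93512, b943c84, bf0c3ab, dd5bad2, ed6c649, faedf9d}.
b563a2a is not in that set, so it is not an ancestor of 3e07045.

No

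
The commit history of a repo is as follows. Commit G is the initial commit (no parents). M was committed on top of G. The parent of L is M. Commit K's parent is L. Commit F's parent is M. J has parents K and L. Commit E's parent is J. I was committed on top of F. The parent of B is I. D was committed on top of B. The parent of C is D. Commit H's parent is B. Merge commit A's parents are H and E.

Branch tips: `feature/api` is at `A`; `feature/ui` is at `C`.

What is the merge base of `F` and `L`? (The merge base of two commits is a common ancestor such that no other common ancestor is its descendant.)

Ancestors of F: {F, G, M}.
Ancestors of L: {G, L, M}.
Common ancestors: {G, M}.
Among these, M is not an ancestor of any other common ancestor — it is the merge base.

M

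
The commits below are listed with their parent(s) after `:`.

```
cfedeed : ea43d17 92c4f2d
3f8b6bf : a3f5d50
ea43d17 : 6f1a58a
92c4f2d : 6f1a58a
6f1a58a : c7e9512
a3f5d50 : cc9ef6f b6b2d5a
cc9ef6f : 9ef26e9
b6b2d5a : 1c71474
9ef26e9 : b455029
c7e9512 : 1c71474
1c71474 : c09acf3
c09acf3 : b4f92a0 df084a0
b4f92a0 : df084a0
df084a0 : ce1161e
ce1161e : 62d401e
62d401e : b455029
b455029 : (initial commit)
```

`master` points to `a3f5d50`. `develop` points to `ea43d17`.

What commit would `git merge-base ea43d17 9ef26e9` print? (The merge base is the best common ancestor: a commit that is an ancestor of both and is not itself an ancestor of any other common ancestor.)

b455029

Ancestors of ea43d17: {1c71474, 62d401e, 6f1a58a, b455029, b4f92a0, c09acf3, c7e9512, ce1161e, df084a0, ea43d17}.
Ancestors of 9ef26e9: {9ef26e9, b455029}.
Common ancestors: {b455029}.
The only common ancestor is b455029, so it is the merge base.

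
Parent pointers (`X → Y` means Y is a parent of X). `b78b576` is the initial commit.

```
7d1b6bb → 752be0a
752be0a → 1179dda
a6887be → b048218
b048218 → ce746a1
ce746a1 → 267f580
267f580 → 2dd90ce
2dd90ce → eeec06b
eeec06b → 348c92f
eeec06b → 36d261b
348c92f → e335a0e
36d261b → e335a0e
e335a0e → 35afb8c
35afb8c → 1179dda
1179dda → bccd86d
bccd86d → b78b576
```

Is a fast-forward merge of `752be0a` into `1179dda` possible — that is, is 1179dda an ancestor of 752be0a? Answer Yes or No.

A fast-forward from 1179dda to 752be0a is possible iff 1179dda is an ancestor of 752be0a.
Ancestors of 752be0a: {1179dda, 752be0a, b78b576, bccd86d}.
1179dda is among them, so fast-forward is possible.

Yes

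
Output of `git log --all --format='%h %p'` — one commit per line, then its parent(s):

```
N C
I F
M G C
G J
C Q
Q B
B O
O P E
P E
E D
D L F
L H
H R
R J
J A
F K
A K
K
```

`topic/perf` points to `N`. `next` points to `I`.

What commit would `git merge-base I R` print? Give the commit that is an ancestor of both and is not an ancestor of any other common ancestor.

Ancestors of I: {F, I, K}.
Ancestors of R: {A, J, K, R}.
Common ancestors: {K}.
The only common ancestor is K, so it is the merge base.

K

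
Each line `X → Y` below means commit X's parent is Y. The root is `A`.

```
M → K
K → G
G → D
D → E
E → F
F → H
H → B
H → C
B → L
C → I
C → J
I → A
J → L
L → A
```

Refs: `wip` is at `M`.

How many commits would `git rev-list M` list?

13

Walking parent pointers from M: reachable set = {A, B, C, D, E, F, G, H, I, J, K, L, M}.
That is 13 commits.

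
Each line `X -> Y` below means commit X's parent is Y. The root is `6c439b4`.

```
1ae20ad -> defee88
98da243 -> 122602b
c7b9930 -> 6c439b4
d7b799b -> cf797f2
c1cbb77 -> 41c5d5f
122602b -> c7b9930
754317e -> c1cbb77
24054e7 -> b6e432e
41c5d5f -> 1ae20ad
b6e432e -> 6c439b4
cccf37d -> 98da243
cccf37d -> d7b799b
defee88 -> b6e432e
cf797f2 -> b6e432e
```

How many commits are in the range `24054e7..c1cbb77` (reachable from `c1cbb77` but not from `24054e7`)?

Reachable from c1cbb77: {1ae20ad, 41c5d5f, 6c439b4, b6e432e, c1cbb77, defee88}.
Reachable from 24054e7: {24054e7, 6c439b4, b6e432e}.
In c1cbb77's history but not 24054e7's: {1ae20ad, 41c5d5f, c1cbb77, defee88} — 4 commits.

4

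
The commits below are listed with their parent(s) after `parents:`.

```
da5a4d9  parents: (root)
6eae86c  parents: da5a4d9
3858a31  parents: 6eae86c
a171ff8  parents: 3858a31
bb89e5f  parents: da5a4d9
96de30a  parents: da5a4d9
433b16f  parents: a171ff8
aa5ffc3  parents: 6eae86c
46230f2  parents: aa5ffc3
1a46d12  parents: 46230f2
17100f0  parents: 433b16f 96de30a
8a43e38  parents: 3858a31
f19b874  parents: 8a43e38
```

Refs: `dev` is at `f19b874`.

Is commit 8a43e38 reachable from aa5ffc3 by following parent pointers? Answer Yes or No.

No

Ancestors of aa5ffc3: {6eae86c, aa5ffc3, da5a4d9}.
8a43e38 is not in that set, so it is not an ancestor of aa5ffc3.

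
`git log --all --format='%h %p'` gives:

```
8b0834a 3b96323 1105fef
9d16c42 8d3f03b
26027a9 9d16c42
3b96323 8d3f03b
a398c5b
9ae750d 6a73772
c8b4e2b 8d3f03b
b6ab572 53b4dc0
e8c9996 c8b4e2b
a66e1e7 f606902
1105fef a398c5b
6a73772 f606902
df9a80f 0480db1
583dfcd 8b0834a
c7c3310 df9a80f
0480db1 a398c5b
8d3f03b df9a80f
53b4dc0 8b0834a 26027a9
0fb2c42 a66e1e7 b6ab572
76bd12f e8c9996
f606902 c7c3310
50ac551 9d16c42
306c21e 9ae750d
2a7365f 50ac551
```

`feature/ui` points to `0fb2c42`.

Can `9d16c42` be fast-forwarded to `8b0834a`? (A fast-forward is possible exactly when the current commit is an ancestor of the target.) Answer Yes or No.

No

A fast-forward from 9d16c42 to 8b0834a is possible iff 9d16c42 is an ancestor of 8b0834a.
Ancestors of 8b0834a: {0480db1, 1105fef, 3b96323, 8b0834a, 8d3f03b, a398c5b, df9a80f}.
9d16c42 is not among them, so fast-forward is not possible.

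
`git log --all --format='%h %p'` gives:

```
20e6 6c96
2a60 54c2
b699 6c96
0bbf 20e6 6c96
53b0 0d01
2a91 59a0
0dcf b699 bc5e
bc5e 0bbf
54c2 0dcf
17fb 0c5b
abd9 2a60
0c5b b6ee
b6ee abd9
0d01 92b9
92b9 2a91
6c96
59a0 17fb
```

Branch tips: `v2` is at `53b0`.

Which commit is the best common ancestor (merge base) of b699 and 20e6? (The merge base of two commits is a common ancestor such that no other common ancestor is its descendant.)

6c96

Ancestors of b699: {6c96, b699}.
Ancestors of 20e6: {20e6, 6c96}.
Common ancestors: {6c96}.
The only common ancestor is 6c96, so it is the merge base.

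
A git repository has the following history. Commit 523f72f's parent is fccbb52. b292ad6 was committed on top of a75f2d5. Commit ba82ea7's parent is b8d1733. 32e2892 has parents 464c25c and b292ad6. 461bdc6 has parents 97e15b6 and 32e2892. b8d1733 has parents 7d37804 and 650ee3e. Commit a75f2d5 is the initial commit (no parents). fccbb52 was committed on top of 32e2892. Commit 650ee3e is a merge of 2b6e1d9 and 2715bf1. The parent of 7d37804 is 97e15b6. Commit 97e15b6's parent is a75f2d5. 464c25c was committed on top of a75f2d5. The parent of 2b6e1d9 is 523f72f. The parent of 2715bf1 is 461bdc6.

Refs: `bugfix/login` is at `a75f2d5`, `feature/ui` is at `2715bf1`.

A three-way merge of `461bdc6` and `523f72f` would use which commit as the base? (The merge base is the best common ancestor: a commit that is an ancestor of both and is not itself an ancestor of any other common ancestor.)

Ancestors of 461bdc6: {32e2892, 461bdc6, 464c25c, 97e15b6, a75f2d5, b292ad6}.
Ancestors of 523f72f: {32e2892, 464c25c, 523f72f, a75f2d5, b292ad6, fccbb52}.
Common ancestors: {32e2892, 464c25c, a75f2d5, b292ad6}.
Among these, 32e2892 is not an ancestor of any other common ancestor — it is the merge base.

32e2892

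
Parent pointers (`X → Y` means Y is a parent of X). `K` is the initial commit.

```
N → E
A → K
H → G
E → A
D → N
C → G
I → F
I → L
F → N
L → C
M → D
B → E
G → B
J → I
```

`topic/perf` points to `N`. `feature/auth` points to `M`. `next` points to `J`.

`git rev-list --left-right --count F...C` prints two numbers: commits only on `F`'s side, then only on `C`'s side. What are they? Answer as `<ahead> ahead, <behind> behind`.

Reachable from F: {A, E, F, K, N}.
Reachable from C: {A, B, C, E, G, K}.
Only in F's history (ahead): {F, N} — 2.
Only in C's history (behind): {B, C, G} — 3.

2 ahead, 3 behind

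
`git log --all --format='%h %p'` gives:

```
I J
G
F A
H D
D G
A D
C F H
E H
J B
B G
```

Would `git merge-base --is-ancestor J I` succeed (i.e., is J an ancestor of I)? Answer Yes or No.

Yes

Ancestors of I (commits reachable by following parents): {B, G, I, J}.
J is in that set, so it is an ancestor of I.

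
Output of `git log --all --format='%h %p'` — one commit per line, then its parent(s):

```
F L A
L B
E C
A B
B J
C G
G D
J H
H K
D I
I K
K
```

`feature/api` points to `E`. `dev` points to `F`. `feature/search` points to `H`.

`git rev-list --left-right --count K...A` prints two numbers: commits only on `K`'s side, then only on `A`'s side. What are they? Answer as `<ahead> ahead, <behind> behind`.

Reachable from K: {K}.
Reachable from A: {A, B, H, J, K}.
Only in K's history (ahead): {} — 0.
Only in A's history (behind): {A, B, H, J} — 4.

0 ahead, 4 behind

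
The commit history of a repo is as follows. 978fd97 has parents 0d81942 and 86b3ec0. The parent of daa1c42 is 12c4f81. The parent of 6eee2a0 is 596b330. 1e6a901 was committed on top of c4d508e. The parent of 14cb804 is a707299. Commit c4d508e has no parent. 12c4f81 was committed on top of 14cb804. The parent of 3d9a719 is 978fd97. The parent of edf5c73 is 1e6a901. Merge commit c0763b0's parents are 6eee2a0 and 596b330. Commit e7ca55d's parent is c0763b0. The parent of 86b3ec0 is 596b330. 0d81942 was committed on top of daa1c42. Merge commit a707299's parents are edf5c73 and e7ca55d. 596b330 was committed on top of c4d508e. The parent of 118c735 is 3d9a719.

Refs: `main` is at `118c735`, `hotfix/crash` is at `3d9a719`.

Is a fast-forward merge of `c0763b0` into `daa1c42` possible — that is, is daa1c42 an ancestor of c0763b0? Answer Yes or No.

No

A fast-forward from daa1c42 to c0763b0 is possible iff daa1c42 is an ancestor of c0763b0.
Ancestors of c0763b0: {596b330, 6eee2a0, c0763b0, c4d508e}.
daa1c42 is not among them, so fast-forward is not possible.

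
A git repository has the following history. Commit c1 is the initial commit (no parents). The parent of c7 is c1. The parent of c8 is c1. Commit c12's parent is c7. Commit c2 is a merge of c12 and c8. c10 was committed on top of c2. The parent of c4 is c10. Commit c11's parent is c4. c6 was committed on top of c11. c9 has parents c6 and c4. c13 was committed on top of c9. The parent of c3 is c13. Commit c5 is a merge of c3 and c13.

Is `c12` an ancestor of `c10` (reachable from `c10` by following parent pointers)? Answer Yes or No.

Yes

Ancestors of c10 (commits reachable by following parents): {c1, c10, c12, c2, c7, c8}.
c12 is in that set, so it is an ancestor of c10.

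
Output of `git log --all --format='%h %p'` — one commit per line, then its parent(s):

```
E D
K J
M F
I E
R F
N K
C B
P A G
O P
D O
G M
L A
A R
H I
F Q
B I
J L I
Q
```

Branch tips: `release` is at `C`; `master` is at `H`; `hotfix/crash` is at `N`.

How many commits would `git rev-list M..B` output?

Reachable from B: {A, B, D, E, F, G, I, M, O, P, Q, R}.
Reachable from M: {F, M, Q}.
In B's history but not M's: {A, B, D, E, G, I, O, P, R} — 9 commits.

9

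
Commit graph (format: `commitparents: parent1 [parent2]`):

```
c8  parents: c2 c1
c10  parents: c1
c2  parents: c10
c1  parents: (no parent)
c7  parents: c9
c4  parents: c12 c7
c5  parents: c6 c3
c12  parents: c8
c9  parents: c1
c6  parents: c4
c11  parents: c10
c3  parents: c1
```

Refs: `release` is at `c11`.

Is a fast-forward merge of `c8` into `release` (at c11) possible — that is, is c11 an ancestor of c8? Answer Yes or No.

No

A fast-forward from c11 to c8 is possible iff c11 is an ancestor of c8.
Ancestors of c8: {c1, c10, c2, c8}.
c11 is not among them, so fast-forward is not possible.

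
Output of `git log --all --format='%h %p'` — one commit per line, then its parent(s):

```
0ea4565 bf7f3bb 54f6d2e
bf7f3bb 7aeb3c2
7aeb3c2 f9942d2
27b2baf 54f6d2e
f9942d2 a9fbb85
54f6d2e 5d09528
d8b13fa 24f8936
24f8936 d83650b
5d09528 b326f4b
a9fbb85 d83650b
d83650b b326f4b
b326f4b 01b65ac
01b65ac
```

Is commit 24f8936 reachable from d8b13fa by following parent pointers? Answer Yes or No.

Yes

Ancestors of d8b13fa (commits reachable by following parents): {01b65ac, 24f8936, b326f4b, d83650b, d8b13fa}.
24f8936 is in that set, so it is an ancestor of d8b13fa.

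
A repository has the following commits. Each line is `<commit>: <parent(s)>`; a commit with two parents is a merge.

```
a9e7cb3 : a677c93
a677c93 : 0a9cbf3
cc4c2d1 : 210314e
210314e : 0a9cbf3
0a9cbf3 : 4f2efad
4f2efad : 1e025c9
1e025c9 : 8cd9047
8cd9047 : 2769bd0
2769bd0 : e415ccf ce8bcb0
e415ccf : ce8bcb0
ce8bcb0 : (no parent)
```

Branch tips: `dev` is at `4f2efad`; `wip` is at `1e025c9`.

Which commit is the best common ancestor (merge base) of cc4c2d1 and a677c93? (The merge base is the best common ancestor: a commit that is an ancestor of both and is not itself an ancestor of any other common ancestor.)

Ancestors of cc4c2d1: {0a9cbf3, 1e025c9, 210314e, 2769bd0, 4f2efad, 8cd9047, cc4c2d1, ce8bcb0, e415ccf}.
Ancestors of a677c93: {0a9cbf3, 1e025c9, 2769bd0, 4f2efad, 8cd9047, a677c93, ce8bcb0, e415ccf}.
Common ancestors: {0a9cbf3, 1e025c9, 2769bd0, 4f2efad, 8cd9047, ce8bcb0, e415ccf}.
Among these, 0a9cbf3 is not an ancestor of any other common ancestor — it is the merge base.

0a9cbf3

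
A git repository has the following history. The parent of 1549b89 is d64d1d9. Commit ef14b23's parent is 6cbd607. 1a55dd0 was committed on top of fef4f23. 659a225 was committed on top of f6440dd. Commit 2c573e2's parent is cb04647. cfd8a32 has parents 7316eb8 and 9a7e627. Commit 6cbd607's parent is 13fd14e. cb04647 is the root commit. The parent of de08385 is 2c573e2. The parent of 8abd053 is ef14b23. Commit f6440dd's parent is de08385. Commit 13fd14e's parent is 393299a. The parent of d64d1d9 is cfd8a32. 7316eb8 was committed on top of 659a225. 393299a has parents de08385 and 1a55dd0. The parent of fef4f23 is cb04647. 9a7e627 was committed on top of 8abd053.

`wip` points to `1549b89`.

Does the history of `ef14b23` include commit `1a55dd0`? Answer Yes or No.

Yes

Ancestors of ef14b23 (commits reachable by following parents): {13fd14e, 1a55dd0, 2c573e2, 393299a, 6cbd607, cb04647, de08385, ef14b23, fef4f23}.
1a55dd0 is in that set, so it is an ancestor of ef14b23.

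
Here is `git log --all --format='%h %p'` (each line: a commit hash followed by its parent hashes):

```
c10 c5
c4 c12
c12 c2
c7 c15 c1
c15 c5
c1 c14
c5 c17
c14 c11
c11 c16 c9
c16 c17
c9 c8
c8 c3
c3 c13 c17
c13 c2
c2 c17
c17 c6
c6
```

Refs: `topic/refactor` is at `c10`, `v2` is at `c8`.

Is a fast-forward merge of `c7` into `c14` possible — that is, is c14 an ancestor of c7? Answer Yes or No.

Yes

A fast-forward from c14 to c7 is possible iff c14 is an ancestor of c7.
Ancestors of c7: {c1, c11, c13, c14, c15, c16, c17, c2, c3, c5, c6, c7, c8, c9}.
c14 is among them, so fast-forward is possible.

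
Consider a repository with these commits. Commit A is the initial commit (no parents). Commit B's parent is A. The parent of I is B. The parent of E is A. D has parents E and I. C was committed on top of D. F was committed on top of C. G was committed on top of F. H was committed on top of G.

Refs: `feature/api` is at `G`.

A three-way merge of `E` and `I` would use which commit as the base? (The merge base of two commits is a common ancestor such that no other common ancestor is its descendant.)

A

Ancestors of E: {A, E}.
Ancestors of I: {A, B, I}.
Common ancestors: {A}.
The only common ancestor is A, so it is the merge base.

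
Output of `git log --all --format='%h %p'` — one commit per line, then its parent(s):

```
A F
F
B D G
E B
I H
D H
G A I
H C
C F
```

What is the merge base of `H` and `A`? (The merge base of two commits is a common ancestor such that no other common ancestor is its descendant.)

F

Ancestors of H: {C, F, H}.
Ancestors of A: {A, F}.
Common ancestors: {F}.
The only common ancestor is F, so it is the merge base.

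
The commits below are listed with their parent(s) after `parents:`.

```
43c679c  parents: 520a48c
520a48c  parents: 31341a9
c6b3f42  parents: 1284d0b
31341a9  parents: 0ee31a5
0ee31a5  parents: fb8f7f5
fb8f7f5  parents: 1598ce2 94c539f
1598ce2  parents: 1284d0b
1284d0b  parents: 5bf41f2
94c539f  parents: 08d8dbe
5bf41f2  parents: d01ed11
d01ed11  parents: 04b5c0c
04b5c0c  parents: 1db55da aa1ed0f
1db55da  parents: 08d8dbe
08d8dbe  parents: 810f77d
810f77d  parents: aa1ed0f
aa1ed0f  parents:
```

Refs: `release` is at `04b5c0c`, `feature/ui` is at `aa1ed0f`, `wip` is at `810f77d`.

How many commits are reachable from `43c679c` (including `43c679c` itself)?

15

Walking parent pointers from 43c679c: reachable set = {04b5c0c, 08d8dbe, 0ee31a5, 1284d0b, 1598ce2, 1db55da, 31341a9, 43c679c, 520a48c, 5bf41f2, 810f77d, 94c539f, aa1ed0f, d01ed11, fb8f7f5}.
That is 15 commits.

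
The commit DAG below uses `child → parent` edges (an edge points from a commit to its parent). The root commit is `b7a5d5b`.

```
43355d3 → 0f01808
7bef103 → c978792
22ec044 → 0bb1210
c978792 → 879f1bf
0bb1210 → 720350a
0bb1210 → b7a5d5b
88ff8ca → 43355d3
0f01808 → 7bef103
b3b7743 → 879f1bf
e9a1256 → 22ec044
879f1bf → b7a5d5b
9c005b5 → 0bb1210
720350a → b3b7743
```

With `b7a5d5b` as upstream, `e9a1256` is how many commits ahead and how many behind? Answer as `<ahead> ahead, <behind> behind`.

Reachable from e9a1256: {0bb1210, 22ec044, 720350a, 879f1bf, b3b7743, b7a5d5b, e9a1256}.
Reachable from b7a5d5b: {b7a5d5b}.
Only in e9a1256's history (ahead): {0bb1210, 22ec044, 720350a, 879f1bf, b3b7743, e9a1256} — 6.
Only in b7a5d5b's history (behind): {} — 0.

6 ahead, 0 behind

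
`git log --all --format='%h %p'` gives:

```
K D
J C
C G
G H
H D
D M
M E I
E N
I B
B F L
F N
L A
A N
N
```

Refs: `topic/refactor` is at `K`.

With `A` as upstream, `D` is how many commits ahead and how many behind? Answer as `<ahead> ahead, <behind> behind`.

7 ahead, 0 behind

Reachable from D: {A, B, D, E, F, I, L, M, N}.
Reachable from A: {A, N}.
Only in D's history (ahead): {B, D, E, F, I, L, M} — 7.
Only in A's history (behind): {} — 0.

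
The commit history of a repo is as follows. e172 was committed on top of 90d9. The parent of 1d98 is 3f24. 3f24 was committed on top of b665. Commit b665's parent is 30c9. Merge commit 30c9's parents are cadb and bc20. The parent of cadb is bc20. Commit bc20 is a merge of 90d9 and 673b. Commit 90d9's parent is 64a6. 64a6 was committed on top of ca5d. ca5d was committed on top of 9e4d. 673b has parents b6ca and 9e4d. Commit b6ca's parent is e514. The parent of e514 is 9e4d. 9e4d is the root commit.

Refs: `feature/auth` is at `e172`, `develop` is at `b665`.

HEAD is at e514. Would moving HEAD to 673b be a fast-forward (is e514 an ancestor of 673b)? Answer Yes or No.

A fast-forward from e514 to 673b is possible iff e514 is an ancestor of 673b.
Ancestors of 673b: {673b, 9e4d, b6ca, e514}.
e514 is among them, so fast-forward is possible.

Yes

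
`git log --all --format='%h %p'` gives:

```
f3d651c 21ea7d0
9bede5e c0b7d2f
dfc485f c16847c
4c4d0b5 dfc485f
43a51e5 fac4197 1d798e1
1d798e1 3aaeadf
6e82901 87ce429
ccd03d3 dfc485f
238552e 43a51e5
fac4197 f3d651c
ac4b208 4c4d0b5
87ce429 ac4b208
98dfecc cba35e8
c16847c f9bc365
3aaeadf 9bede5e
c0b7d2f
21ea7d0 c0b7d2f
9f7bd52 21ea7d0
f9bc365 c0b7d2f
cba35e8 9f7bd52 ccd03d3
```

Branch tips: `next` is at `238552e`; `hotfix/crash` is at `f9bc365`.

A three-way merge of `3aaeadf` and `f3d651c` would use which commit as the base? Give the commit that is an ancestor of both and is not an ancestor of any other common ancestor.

Ancestors of 3aaeadf: {3aaeadf, 9bede5e, c0b7d2f}.
Ancestors of f3d651c: {21ea7d0, c0b7d2f, f3d651c}.
Common ancestors: {c0b7d2f}.
The only common ancestor is c0b7d2f, so it is the merge base.

c0b7d2f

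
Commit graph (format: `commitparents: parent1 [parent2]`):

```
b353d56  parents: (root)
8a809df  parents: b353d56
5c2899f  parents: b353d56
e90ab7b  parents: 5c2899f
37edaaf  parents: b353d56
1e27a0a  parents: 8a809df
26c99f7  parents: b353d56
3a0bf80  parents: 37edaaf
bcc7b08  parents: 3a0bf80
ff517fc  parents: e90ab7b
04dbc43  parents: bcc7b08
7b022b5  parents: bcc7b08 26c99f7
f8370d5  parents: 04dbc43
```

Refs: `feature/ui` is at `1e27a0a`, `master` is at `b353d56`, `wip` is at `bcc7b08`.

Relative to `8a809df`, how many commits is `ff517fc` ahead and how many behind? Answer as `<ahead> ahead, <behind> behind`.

3 ahead, 1 behind

Reachable from ff517fc: {5c2899f, b353d56, e90ab7b, ff517fc}.
Reachable from 8a809df: {8a809df, b353d56}.
Only in ff517fc's history (ahead): {5c2899f, e90ab7b, ff517fc} — 3.
Only in 8a809df's history (behind): {8a809df} — 1.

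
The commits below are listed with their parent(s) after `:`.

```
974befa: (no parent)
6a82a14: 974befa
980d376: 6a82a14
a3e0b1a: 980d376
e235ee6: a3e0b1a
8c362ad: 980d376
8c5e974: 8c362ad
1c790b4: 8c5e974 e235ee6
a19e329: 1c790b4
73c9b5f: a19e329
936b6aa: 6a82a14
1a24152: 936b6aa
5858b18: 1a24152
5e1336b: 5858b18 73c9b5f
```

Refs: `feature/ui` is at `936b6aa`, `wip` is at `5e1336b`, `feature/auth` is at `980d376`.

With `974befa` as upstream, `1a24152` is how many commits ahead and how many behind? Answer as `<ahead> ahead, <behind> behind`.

3 ahead, 0 behind

Reachable from 1a24152: {1a24152, 6a82a14, 936b6aa, 974befa}.
Reachable from 974befa: {974befa}.
Only in 1a24152's history (ahead): {1a24152, 6a82a14, 936b6aa} — 3.
Only in 974befa's history (behind): {} — 0.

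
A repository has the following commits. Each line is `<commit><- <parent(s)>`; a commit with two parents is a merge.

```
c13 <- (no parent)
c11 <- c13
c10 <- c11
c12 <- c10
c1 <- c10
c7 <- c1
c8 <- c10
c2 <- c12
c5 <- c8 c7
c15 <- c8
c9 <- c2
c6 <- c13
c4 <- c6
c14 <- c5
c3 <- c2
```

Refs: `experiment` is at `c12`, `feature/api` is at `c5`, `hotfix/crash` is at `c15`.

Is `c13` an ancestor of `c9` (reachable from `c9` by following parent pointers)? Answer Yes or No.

Ancestors of c9 (commits reachable by following parents): {c10, c11, c12, c13, c2, c9}.
c13 is in that set, so it is an ancestor of c9.

Yes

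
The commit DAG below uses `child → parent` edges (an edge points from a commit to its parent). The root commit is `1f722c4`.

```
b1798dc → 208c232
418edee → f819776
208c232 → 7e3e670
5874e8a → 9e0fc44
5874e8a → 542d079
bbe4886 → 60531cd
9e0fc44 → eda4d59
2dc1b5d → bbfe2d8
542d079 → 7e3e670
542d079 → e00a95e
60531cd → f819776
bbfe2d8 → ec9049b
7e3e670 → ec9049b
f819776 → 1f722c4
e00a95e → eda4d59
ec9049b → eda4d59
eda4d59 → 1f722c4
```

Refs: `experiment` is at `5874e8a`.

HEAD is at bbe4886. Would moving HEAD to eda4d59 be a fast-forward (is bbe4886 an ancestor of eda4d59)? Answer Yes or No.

No

A fast-forward from bbe4886 to eda4d59 is possible iff bbe4886 is an ancestor of eda4d59.
Ancestors of eda4d59: {1f722c4, eda4d59}.
bbe4886 is not among them, so fast-forward is not possible.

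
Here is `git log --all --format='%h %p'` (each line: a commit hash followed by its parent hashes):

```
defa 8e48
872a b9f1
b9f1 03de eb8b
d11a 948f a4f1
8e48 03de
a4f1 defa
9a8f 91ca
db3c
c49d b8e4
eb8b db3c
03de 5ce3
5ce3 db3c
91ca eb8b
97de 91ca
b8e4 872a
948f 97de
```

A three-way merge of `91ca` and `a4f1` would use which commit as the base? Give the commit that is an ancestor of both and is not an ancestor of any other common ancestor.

Ancestors of 91ca: {91ca, db3c, eb8b}.
Ancestors of a4f1: {03de, 5ce3, 8e48, a4f1, db3c, defa}.
Common ancestors: {db3c}.
The only common ancestor is db3c, so it is the merge base.

db3c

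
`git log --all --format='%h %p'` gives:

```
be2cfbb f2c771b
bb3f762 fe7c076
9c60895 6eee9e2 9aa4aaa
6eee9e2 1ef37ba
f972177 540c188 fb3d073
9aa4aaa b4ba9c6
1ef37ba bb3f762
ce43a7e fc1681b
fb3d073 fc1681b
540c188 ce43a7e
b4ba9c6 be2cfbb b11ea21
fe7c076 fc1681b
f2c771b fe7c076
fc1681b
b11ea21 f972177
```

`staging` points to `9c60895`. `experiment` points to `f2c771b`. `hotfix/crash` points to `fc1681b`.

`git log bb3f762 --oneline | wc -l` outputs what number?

Walking parent pointers from bb3f762: reachable set = {bb3f762, fc1681b, fe7c076}.
That is 3 commits.

3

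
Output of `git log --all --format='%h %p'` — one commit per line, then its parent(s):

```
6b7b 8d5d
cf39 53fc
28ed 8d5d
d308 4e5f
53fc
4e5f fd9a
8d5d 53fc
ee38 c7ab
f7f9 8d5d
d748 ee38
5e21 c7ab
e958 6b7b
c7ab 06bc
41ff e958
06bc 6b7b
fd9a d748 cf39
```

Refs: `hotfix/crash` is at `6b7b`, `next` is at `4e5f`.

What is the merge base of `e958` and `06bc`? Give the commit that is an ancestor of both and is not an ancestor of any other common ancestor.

6b7b

Ancestors of e958: {53fc, 6b7b, 8d5d, e958}.
Ancestors of 06bc: {06bc, 53fc, 6b7b, 8d5d}.
Common ancestors: {53fc, 6b7b, 8d5d}.
Among these, 6b7b is not an ancestor of any other common ancestor — it is the merge base.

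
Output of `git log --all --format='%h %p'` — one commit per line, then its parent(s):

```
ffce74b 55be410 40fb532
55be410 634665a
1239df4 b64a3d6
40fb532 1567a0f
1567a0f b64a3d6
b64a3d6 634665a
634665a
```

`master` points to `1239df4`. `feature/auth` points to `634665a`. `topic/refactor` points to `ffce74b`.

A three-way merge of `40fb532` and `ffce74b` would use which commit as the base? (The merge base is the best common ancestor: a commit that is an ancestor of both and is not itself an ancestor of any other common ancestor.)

40fb532

Ancestors of 40fb532: {1567a0f, 40fb532, 634665a, b64a3d6}.
Ancestors of ffce74b: {1567a0f, 40fb532, 55be410, 634665a, b64a3d6, ffce74b}.
Common ancestors: {1567a0f, 40fb532, 634665a, b64a3d6}.
Among these, 40fb532 is not an ancestor of any other common ancestor — it is the merge base.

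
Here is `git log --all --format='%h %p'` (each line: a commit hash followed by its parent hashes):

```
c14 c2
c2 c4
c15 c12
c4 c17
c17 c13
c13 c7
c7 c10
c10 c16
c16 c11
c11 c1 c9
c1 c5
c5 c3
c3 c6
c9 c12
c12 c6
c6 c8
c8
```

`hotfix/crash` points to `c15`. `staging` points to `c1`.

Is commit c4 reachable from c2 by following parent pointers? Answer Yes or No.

Ancestors of c2 (commits reachable by following parents): {c1, c10, c11, c12, c13, c16, c17, c2, c3, c4, c5, c6, c7, c8, c9}.
c4 is in that set, so it is an ancestor of c2.

Yes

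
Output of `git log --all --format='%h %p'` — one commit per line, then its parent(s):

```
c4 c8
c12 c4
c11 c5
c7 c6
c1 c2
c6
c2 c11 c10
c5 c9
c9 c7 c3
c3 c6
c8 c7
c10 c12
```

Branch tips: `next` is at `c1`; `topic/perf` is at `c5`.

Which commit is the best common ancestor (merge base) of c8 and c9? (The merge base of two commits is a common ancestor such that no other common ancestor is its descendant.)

Ancestors of c8: {c6, c7, c8}.
Ancestors of c9: {c3, c6, c7, c9}.
Common ancestors: {c6, c7}.
Among these, c7 is not an ancestor of any other common ancestor — it is the merge base.

c7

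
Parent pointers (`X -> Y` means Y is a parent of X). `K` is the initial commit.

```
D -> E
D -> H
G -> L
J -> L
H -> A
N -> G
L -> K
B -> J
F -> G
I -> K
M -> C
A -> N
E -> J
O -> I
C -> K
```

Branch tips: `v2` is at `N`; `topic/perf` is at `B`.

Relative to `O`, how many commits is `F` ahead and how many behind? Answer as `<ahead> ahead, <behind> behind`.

3 ahead, 2 behind

Reachable from F: {F, G, K, L}.
Reachable from O: {I, K, O}.
Only in F's history (ahead): {F, G, L} — 3.
Only in O's history (behind): {I, O} — 2.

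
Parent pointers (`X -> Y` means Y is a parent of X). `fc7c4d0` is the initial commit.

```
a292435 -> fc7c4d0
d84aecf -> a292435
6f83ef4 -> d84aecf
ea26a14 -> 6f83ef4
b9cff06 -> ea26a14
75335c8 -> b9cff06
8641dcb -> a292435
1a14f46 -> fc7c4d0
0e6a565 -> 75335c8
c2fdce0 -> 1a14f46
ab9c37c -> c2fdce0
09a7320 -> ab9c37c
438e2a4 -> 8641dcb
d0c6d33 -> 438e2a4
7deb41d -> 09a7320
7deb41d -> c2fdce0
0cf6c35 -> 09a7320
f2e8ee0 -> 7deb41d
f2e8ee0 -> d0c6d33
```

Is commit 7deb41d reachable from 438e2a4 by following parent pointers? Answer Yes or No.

No

Ancestors of 438e2a4: {438e2a4, 8641dcb, a292435, fc7c4d0}.
7deb41d is not in that set, so it is not an ancestor of 438e2a4.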